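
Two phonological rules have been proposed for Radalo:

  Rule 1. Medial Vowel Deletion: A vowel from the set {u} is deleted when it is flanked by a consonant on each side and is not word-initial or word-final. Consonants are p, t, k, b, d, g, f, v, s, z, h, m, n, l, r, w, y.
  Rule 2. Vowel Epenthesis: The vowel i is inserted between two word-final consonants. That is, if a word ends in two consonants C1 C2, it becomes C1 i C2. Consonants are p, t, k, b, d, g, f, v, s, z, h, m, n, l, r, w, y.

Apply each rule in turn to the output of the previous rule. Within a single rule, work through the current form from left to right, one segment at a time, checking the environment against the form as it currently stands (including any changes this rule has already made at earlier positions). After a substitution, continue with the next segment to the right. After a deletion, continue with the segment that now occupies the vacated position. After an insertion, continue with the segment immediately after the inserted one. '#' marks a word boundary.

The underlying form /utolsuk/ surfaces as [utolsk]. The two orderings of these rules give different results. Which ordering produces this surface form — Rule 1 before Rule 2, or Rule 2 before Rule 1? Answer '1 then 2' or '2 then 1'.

2 then 1

Order 1 then 2:
  1 Medial Vowel Deletion: [utolsuk] → [utolsk]
  2 Vowel Epenthesis: [utolsk] → [utolsik]
  result: [utolsik]
Order 2 then 1:
  2 Vowel Epenthesis: no change — [utolsuk]
  1 Medial Vowel Deletion: [utolsuk] → [utolsk]
  result: [utolsk]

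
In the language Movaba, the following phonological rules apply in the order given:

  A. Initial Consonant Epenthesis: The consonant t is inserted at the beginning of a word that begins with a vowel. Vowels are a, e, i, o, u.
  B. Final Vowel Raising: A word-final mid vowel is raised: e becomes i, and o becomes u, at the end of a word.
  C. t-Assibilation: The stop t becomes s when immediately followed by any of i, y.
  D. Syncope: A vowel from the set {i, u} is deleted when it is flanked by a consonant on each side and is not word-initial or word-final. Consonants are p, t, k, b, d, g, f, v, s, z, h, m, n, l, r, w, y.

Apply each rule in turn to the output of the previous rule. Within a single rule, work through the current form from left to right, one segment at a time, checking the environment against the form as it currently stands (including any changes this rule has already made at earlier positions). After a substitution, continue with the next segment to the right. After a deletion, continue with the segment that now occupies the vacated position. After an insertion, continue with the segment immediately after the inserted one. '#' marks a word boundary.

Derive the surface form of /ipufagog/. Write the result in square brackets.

[spfagog]

A Initial Consonant Epenthesis: [ipufagog] → [tipufagog]
B Final Vowel Raising: no change — [tipufagog]
C t-Assibilation: [tipufagog] → [sipufagog]
D Syncope: [sipufagog] → [spfagog]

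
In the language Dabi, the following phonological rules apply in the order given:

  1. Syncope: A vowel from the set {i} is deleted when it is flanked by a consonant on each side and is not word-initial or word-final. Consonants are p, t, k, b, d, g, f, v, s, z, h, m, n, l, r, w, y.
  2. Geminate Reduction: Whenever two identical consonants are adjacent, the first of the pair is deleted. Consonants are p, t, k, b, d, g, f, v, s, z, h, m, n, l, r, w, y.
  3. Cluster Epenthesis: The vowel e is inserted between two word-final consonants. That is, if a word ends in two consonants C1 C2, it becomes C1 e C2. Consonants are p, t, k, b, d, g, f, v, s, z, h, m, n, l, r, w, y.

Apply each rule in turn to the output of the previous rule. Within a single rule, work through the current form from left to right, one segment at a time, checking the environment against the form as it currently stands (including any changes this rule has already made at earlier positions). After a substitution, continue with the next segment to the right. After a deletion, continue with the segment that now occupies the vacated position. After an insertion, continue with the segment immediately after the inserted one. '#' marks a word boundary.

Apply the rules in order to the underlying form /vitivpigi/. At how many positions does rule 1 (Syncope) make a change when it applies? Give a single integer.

1 Syncope: [vitivpigi] → [vtvpgi]
2 Geminate Reduction: no change — [vtvpgi]
3 Cluster Epenthesis: no change — [vtvpgi]
Rule 1 changed 3 position(s).

3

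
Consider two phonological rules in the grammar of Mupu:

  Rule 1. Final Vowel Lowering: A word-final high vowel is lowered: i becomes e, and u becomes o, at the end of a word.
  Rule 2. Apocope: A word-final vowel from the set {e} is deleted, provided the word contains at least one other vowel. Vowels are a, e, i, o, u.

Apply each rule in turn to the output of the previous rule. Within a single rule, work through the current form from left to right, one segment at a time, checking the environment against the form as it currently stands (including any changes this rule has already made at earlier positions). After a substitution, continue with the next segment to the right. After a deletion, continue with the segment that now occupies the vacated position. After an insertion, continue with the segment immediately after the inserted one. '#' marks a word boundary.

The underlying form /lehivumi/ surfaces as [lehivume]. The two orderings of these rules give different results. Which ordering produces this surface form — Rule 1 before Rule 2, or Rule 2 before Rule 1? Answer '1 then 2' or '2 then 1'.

2 then 1

Order 1 then 2:
  1 Final Vowel Lowering: [lehivumi] → [lehivume]
  2 Apocope: [lehivume] → [lehivum]
  result: [lehivum]
Order 2 then 1:
  2 Apocope: no change — [lehivumi]
  1 Final Vowel Lowering: [lehivumi] → [lehivume]
  result: [lehivume]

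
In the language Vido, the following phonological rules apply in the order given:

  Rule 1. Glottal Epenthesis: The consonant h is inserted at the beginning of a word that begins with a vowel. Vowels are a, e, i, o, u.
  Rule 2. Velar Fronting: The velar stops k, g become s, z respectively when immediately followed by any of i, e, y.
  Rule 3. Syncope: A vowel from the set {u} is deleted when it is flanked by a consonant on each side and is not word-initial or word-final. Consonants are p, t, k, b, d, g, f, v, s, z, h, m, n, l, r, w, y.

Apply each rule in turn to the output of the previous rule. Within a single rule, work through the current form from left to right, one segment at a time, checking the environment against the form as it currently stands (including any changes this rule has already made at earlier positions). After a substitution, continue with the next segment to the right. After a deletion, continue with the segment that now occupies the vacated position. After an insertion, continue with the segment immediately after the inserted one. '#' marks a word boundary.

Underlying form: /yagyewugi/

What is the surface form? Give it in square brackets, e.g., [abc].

[yazyewzi]

Rule 1 Glottal Epenthesis: no change — [yagyewugi]
Rule 2 Velar Fronting: [yagyewugi] → [yazyewuzi]
Rule 3 Syncope: [yazyewuzi] → [yazyewzi]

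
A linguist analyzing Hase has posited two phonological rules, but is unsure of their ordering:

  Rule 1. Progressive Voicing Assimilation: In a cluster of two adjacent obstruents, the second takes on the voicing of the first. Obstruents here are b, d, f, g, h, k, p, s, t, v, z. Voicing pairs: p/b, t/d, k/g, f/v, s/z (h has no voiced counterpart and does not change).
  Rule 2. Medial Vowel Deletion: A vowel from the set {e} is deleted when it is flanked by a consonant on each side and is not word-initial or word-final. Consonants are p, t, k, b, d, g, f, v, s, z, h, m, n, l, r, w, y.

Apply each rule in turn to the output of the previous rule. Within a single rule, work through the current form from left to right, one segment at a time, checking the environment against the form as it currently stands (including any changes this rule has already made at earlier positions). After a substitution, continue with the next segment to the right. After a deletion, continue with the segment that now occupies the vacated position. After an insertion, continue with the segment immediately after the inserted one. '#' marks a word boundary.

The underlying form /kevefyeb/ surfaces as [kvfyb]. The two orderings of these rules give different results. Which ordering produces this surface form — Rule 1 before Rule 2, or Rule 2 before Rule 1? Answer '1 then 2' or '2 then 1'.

1 then 2

Order 1 then 2:
  1 Progressive Voicing Assimilation: no change — [kevefyeb]
  2 Medial Vowel Deletion: [kevefyeb] → [kvfyb]
  result: [kvfyb]
Order 2 then 1:
  2 Medial Vowel Deletion: [kevefyeb] → [kvfyb]
  1 Progressive Voicing Assimilation: [kvfyb] → [kffyb]
  result: [kffyb]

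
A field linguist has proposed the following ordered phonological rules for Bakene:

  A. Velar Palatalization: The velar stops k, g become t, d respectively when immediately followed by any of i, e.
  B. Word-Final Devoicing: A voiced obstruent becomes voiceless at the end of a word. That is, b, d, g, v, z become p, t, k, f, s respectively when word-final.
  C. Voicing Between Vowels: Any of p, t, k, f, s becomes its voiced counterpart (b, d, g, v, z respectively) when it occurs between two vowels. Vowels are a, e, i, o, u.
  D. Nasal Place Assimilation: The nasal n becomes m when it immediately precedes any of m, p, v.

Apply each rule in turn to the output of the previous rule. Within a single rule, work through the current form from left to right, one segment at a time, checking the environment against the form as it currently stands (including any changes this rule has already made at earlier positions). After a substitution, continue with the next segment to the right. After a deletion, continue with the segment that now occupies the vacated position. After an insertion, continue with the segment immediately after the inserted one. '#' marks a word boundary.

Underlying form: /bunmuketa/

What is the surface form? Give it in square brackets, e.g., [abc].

[bummudeda]

A Velar Palatalization: [bunmuketa] → [bunmuteta]
B Word-Final Devoicing: no change — [bunmuteta]
C Voicing Between Vowels: [bunmuteta] → [bunmudeda]
D Nasal Place Assimilation: [bunmudeda] → [bummudeda]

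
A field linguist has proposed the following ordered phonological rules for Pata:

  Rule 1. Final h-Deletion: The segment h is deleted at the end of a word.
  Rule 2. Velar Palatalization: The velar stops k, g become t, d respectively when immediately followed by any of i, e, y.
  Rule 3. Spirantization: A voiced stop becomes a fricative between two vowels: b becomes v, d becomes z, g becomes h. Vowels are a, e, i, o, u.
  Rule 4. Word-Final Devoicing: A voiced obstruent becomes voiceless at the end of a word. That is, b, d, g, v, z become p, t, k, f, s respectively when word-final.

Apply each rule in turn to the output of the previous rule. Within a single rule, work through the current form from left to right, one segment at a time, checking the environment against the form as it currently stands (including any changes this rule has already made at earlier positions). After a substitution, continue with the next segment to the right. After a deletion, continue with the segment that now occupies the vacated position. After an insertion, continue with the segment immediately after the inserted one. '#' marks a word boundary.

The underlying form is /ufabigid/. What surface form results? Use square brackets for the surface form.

[ufavizit]

Rule 1 Final h-Deletion: no change — [ufabigid]
Rule 2 Velar Palatalization: [ufabigid] → [ufabidid]
Rule 3 Spirantization: [ufabidid] → [ufavizid]
Rule 4 Word-Final Devoicing: [ufavizid] → [ufavizit]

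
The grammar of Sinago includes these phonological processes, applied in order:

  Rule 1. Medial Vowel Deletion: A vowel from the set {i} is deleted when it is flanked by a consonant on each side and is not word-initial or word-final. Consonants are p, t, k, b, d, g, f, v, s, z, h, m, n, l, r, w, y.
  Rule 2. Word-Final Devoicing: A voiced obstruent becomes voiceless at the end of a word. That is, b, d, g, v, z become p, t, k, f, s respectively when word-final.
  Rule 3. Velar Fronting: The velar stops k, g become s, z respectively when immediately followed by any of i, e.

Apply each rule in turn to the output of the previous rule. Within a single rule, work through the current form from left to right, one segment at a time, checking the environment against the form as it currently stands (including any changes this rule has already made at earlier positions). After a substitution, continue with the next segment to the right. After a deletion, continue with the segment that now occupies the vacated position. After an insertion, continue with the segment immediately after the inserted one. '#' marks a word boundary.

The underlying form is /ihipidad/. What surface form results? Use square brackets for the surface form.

[ihpdat]

Rule 1 Medial Vowel Deletion: [ihipidad] → [ihpdad]
Rule 2 Word-Final Devoicing: [ihpdad] → [ihpdat]
Rule 3 Velar Fronting: no change — [ihpdat]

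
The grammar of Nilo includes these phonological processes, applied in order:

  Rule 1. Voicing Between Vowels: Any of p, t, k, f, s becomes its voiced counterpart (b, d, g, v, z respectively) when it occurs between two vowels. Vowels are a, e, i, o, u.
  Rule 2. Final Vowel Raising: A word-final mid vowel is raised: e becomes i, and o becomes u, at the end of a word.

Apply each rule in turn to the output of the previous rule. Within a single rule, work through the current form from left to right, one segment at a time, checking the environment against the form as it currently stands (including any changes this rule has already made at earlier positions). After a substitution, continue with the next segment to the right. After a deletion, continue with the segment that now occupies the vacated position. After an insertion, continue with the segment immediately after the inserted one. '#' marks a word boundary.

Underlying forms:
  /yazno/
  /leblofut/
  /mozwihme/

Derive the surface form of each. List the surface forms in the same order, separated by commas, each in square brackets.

[yaznu], [leblovut], [mozwihmi]

/yazno/:
  Rule 1 Voicing Between Vowels: no change — [yazno]
  Rule 2 Final Vowel Raising: [yazno] → [yaznu]
/leblofut/:
  Rule 1 Voicing Between Vowels: [leblofut] → [leblovut]
  Rule 2 Final Vowel Raising: no change — [leblovut]
/mozwihme/:
  Rule 1 Voicing Between Vowels: no change — [mozwihme]
  Rule 2 Final Vowel Raising: [mozwihme] → [mozwihmi]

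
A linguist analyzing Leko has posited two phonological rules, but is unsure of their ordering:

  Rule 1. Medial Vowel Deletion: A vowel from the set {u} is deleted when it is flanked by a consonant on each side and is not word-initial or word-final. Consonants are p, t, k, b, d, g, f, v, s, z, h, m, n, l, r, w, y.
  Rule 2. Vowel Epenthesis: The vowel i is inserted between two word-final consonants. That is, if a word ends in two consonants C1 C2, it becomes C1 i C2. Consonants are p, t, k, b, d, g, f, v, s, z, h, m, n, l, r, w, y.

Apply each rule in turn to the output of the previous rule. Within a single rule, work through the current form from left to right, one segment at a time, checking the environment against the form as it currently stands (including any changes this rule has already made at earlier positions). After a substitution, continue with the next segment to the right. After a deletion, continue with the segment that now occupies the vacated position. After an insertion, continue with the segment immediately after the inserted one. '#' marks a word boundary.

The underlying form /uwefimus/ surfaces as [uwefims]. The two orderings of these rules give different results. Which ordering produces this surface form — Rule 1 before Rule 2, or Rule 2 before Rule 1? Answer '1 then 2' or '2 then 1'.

2 then 1

Order 1 then 2:
  1 Medial Vowel Deletion: [uwefimus] → [uwefims]
  2 Vowel Epenthesis: [uwefims] → [uwefimis]
  result: [uwefimis]
Order 2 then 1:
  2 Vowel Epenthesis: no change — [uwefimus]
  1 Medial Vowel Deletion: [uwefimus] → [uwefims]
  result: [uwefims]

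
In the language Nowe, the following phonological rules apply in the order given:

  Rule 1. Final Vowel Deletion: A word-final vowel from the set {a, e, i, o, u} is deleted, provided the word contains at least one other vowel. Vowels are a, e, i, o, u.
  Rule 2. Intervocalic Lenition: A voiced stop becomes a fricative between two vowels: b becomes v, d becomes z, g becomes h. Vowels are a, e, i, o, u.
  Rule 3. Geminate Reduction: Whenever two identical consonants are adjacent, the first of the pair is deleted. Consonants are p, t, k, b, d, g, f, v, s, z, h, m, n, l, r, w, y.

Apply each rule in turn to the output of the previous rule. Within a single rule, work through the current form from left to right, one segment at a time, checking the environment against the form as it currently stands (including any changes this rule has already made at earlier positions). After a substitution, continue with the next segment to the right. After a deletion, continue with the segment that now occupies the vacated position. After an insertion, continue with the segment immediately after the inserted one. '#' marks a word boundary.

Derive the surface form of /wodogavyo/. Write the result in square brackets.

[wozohavy]

Rule 1 Final Vowel Deletion: [wodogavyo] → [wodogavy]
Rule 2 Intervocalic Lenition: [wodogavy] → [wozohavy]
Rule 3 Geminate Reduction: no change — [wozohavy]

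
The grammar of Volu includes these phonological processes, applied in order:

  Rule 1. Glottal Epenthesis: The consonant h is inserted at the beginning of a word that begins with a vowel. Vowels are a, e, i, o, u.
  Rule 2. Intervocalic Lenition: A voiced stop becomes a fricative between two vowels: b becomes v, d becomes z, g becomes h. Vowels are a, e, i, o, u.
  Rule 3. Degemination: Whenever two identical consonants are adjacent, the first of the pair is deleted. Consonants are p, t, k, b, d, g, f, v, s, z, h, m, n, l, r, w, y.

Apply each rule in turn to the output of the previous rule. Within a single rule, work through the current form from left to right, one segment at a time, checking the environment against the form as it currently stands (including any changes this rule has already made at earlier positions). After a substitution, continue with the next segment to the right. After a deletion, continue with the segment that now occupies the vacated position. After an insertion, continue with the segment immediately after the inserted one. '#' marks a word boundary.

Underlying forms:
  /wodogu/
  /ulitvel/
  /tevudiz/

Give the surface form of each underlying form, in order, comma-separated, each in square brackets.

/wodogu/:
  Rule 1 Glottal Epenthesis: no change — [wodogu]
  Rule 2 Intervocalic Lenition: [wodogu] → [wozohu]
  Rule 3 Degemination: no change — [wozohu]
/ulitvel/:
  Rule 1 Glottal Epenthesis: [ulitvel] → [hulitvel]
  Rule 2 Intervocalic Lenition: no change — [hulitvel]
  Rule 3 Degemination: no change — [hulitvel]
/tevudiz/:
  Rule 1 Glottal Epenthesis: no change — [tevudiz]
  Rule 2 Intervocalic Lenition: [tevudiz] → [tevuziz]
  Rule 3 Degemination: no change — [tevuziz]

[wozohu], [hulitvel], [tevuziz]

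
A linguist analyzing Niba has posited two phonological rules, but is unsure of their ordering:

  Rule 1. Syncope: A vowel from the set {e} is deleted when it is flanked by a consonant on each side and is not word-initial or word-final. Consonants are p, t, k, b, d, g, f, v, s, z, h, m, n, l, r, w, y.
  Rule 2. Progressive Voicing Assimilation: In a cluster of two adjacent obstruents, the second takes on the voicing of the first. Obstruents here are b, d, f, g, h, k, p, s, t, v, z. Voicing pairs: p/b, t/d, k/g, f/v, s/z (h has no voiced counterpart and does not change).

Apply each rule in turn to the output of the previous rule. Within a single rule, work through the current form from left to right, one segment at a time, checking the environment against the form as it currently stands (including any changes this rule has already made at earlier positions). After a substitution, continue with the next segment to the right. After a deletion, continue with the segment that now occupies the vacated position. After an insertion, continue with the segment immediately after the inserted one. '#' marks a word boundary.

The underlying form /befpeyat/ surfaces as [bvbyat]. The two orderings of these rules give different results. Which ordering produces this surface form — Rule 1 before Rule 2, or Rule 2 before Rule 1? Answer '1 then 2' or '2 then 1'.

1 then 2

Order 1 then 2:
  1 Syncope: [befpeyat] → [bfpyat]
  2 Progressive Voicing Assimilation: [bfpyat] → [bvbyat]
  result: [bvbyat]
Order 2 then 1:
  2 Progressive Voicing Assimilation: no change — [befpeyat]
  1 Syncope: [befpeyat] → [bfpyat]
  result: [bfpyat]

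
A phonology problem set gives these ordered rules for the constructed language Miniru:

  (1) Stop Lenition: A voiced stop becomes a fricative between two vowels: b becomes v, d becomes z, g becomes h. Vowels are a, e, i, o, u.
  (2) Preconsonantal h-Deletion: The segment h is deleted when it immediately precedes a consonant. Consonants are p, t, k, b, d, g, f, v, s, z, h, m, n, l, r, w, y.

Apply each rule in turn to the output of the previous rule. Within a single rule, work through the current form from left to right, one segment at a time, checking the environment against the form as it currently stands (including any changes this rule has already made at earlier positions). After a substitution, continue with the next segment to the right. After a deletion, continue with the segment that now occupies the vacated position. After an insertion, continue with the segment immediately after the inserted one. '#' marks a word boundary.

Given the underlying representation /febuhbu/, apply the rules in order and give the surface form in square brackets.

[fevubu]

(1) Stop Lenition: [febuhbu] → [fevuhbu]
(2) Preconsonantal h-Deletion: [fevuhbu] → [fevubu]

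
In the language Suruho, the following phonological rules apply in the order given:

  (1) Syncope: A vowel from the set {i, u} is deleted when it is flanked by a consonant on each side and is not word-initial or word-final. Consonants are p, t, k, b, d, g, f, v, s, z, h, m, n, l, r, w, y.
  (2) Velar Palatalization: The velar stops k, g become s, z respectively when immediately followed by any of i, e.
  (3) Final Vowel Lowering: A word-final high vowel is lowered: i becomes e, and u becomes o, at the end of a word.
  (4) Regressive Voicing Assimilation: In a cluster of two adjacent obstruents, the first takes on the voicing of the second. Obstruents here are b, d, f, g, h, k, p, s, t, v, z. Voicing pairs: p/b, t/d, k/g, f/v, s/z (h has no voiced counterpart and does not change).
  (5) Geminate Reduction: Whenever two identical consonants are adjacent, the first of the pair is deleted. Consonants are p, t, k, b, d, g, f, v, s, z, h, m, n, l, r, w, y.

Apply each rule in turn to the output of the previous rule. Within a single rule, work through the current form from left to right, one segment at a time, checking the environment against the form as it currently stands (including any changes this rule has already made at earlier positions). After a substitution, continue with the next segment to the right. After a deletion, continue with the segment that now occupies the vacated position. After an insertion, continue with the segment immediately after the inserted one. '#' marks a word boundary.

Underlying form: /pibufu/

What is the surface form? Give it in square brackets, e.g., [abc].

(1) Syncope: [pibufu] → [pbfu]
(2) Velar Palatalization: no change — [pbfu]
(3) Final Vowel Lowering: [pbfu] → [pbfo]
(4) Regressive Voicing Assimilation: [pbfo] → [bpfo]
(5) Geminate Reduction: no change — [bpfo]

[bpfo]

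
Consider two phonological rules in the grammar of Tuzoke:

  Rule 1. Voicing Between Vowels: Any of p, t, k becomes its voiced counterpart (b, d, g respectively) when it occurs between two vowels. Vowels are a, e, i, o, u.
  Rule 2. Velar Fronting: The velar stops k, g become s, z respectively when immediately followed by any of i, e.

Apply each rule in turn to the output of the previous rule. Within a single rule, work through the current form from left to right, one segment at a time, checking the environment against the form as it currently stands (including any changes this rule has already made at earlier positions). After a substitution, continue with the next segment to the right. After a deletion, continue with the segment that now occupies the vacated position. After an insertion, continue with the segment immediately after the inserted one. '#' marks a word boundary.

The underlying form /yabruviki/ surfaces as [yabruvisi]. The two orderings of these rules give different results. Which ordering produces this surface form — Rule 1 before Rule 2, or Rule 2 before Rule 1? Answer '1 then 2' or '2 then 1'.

2 then 1

Order 1 then 2:
  1 Voicing Between Vowels: [yabruviki] → [yabruvigi]
  2 Velar Fronting: [yabruvigi] → [yabruvizi]
  result: [yabruvizi]
Order 2 then 1:
  2 Velar Fronting: [yabruviki] → [yabruvisi]
  1 Voicing Between Vowels: no change — [yabruvisi]
  result: [yabruvisi]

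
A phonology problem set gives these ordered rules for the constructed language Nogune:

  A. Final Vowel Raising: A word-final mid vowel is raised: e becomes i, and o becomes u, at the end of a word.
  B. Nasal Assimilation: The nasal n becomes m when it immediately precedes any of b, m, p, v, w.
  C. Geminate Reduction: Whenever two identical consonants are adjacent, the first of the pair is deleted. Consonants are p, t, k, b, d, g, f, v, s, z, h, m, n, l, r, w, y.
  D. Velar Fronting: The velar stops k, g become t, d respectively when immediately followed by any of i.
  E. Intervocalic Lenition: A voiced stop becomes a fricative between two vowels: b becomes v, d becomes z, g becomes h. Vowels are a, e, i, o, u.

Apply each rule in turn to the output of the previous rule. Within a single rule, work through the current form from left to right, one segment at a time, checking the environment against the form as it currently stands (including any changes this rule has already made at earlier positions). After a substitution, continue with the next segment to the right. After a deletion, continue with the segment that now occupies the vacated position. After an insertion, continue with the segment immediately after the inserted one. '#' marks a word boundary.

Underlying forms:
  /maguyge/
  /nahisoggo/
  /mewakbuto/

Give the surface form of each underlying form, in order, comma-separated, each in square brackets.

[mahuydi], [nahisohu], [mewakbutu]

/maguyge/:
  A Final Vowel Raising: [maguyge] → [maguygi]
  B Nasal Assimilation: no change — [maguygi]
  C Geminate Reduction: no change — [maguygi]
  D Velar Fronting: [maguygi] → [maguydi]
  E Intervocalic Lenition: [maguydi] → [mahuydi]
/nahisoggo/:
  A Final Vowel Raising: [nahisoggo] → [nahisoggu]
  B Nasal Assimilation: no change — [nahisoggu]
  C Geminate Reduction: [nahisoggu] → [nahisogu]
  D Velar Fronting: no change — [nahisogu]
  E Intervocalic Lenition: [nahisogu] → [nahisohu]
/mewakbuto/:
  A Final Vowel Raising: [mewakbuto] → [mewakbutu]
  B Nasal Assimilation: no change — [mewakbutu]
  C Geminate Reduction: no change — [mewakbutu]
  D Velar Fronting: no change — [mewakbutu]
  E Intervocalic Lenition: no change — [mewakbutu]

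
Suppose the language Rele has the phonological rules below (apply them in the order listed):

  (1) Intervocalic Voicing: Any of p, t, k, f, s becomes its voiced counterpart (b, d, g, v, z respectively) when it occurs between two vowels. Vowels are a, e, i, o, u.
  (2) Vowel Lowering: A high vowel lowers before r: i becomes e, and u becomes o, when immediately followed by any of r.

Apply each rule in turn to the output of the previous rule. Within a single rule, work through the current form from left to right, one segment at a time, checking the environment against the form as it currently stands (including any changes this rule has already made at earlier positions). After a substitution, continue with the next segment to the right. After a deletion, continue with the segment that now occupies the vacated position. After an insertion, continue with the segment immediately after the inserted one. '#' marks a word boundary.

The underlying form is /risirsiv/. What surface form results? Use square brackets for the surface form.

(1) Intervocalic Voicing: [risirsiv] → [rizirsiv]
(2) Vowel Lowering: [rizirsiv] → [rizersiv]

[rizersiv]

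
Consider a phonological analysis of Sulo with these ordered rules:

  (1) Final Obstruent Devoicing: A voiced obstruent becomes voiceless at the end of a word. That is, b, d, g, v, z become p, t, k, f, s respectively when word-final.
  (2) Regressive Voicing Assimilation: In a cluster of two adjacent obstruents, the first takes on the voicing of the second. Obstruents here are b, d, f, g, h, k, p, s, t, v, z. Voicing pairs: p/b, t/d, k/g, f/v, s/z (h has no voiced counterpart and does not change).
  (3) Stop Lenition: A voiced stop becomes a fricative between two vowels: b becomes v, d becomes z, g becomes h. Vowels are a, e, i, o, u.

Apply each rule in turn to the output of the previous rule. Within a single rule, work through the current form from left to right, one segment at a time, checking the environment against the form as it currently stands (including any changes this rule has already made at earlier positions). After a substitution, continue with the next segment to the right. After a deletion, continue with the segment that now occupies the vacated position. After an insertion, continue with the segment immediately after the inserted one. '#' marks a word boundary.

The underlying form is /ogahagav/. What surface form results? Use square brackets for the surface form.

(1) Final Obstruent Devoicing: [ogahagav] → [ogahagaf]
(2) Regressive Voicing Assimilation: no change — [ogahagaf]
(3) Stop Lenition: [ogahagaf] → [ohahahaf]

[ohahahaf]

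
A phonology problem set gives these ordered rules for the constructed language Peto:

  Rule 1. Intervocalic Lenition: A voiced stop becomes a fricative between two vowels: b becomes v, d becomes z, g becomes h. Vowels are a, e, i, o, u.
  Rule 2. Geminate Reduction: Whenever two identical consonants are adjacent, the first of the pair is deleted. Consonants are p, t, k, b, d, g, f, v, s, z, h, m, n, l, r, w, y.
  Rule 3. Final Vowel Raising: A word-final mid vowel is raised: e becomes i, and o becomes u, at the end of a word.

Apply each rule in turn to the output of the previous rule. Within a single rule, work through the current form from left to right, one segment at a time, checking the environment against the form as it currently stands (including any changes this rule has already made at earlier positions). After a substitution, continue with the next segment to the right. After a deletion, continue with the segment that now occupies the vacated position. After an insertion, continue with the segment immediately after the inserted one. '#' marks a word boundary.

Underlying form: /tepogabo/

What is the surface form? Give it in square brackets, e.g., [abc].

Rule 1 Intervocalic Lenition: [tepogabo] → [tepohavo]
Rule 2 Geminate Reduction: no change — [tepohavo]
Rule 3 Final Vowel Raising: [tepohavo] → [tepohavu]

[tepohavu]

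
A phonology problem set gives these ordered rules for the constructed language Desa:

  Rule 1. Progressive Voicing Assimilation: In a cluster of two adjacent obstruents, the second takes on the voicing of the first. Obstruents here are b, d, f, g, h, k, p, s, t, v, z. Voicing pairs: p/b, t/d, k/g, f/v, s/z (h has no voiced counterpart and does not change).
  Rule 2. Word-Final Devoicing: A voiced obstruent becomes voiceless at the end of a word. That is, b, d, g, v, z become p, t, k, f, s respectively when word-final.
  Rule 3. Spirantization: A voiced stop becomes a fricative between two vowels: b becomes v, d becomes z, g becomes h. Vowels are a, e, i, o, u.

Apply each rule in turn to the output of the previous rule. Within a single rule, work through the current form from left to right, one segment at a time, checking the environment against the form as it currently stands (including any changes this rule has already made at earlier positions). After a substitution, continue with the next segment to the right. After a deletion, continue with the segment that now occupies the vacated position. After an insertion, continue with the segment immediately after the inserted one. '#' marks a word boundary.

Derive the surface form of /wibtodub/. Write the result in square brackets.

Rule 1 Progressive Voicing Assimilation: [wibtodub] → [wibdodub]
Rule 2 Word-Final Devoicing: [wibdodub] → [wibdodup]
Rule 3 Spirantization: [wibdodup] → [wibdozup]

[wibdozup]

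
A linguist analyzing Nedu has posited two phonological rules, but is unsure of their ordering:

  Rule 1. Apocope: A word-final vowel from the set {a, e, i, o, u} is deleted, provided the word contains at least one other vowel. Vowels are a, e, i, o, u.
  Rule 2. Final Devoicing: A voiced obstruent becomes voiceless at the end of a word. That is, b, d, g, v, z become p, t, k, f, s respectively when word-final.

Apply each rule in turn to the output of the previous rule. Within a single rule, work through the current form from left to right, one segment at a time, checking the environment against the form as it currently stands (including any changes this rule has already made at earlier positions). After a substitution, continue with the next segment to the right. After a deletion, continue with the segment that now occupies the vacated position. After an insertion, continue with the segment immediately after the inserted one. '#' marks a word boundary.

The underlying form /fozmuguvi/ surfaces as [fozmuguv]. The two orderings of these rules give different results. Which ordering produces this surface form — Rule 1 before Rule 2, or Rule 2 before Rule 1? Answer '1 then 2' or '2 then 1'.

Order 1 then 2:
  1 Apocope: [fozmuguvi] → [fozmuguv]
  2 Final Devoicing: [fozmuguv] → [fozmuguf]
  result: [fozmuguf]
Order 2 then 1:
  2 Final Devoicing: no change — [fozmuguvi]
  1 Apocope: [fozmuguvi] → [fozmuguv]
  result: [fozmuguv]

2 then 1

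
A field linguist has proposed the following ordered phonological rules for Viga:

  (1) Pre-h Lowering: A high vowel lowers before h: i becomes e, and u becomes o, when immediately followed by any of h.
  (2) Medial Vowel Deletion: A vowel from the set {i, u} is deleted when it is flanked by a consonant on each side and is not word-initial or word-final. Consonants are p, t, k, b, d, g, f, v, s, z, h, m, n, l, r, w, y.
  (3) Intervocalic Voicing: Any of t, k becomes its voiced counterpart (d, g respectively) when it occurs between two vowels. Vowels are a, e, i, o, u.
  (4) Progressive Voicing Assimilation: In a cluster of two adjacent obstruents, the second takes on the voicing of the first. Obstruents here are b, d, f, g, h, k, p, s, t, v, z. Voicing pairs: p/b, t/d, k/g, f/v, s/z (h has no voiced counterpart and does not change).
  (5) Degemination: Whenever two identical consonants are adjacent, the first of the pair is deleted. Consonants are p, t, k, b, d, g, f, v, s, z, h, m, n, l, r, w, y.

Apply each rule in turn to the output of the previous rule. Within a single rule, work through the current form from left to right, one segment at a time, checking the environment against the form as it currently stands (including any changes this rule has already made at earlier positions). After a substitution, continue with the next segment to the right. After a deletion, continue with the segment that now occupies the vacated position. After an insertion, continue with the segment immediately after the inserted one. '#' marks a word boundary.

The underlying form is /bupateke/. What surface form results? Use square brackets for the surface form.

[badege]

(1) Pre-h Lowering: no change — [bupateke]
(2) Medial Vowel Deletion: [bupateke] → [bpateke]
(3) Intervocalic Voicing: [bpateke] → [bpadege]
(4) Progressive Voicing Assimilation: [bpadege] → [bbadege]
(5) Degemination: [bbadege] → [badege]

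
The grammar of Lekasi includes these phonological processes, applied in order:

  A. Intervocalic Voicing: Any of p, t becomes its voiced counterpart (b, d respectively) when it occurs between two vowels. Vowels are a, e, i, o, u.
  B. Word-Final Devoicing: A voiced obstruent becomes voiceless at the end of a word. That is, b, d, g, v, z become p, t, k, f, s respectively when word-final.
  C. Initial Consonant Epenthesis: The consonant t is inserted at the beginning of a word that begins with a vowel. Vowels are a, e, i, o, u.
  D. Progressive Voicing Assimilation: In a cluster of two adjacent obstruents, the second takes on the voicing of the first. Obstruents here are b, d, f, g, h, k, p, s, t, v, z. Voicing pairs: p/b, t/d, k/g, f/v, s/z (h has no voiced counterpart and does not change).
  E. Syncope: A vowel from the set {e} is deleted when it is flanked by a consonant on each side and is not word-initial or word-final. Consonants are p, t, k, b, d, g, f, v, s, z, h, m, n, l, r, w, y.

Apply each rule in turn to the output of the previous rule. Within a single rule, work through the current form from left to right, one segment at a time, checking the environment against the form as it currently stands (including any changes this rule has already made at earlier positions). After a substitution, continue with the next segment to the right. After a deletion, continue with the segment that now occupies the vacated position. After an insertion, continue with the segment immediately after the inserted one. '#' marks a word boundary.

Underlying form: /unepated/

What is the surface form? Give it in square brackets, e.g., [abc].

[tunbadt]

A Intervocalic Voicing: [unepated] → [unebaded]
B Word-Final Devoicing: [unebaded] → [unebadet]
C Initial Consonant Epenthesis: [unebadet] → [tunebadet]
D Progressive Voicing Assimilation: no change — [tunebadet]
E Syncope: [tunebadet] → [tunbadt]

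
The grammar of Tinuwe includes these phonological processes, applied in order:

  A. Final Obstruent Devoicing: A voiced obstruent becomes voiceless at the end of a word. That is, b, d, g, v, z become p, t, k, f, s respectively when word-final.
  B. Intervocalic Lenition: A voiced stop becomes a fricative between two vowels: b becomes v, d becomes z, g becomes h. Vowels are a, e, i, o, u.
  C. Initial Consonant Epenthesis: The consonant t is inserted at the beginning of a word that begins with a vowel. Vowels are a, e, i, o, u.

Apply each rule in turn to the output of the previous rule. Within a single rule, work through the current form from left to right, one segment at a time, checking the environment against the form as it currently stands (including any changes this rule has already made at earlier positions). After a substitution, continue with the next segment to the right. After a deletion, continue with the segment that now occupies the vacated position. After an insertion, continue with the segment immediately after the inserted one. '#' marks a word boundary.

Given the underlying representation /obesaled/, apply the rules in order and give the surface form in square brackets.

A Final Obstruent Devoicing: [obesaled] → [obesalet]
B Intervocalic Lenition: [obesalet] → [ovesalet]
C Initial Consonant Epenthesis: [ovesalet] → [tovesalet]

[tovesalet]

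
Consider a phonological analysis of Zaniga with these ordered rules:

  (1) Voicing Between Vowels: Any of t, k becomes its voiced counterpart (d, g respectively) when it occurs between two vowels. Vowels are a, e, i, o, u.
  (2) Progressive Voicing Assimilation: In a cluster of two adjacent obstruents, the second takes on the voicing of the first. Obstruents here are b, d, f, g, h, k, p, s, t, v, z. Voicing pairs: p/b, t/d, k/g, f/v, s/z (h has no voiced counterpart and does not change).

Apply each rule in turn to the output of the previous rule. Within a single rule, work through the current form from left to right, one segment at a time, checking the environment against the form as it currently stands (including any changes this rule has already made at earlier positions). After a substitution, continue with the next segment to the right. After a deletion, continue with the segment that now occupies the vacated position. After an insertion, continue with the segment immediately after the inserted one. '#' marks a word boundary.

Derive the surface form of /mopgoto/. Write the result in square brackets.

[mopkodo]

(1) Voicing Between Vowels: [mopgoto] → [mopgodo]
(2) Progressive Voicing Assimilation: [mopgodo] → [mopkodo]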